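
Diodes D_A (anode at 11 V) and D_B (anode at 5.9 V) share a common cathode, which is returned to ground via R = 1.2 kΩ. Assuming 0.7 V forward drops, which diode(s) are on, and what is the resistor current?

Assume both conduct. Then node N would need to be at both 11−0.7 = 10.3 V and 5.9−0.7 = 5.2 V, which is impossible.
Assume only D_A conducts: V_N = 11 − 0.7 = 10.3 V, so I_R = 10.3/1.2 = 8.58 mA.
Check D_B: its anode-to-cathode voltage is 5.9 − 10.3 = -4.4 V < 0.7 V, so it is off. The assumption is consistent.

Only D_A conducts; I_R ≈ 8.6 mA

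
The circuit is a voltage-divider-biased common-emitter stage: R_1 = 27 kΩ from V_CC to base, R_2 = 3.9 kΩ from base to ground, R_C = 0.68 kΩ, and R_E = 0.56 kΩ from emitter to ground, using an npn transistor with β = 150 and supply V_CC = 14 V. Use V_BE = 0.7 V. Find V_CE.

V_CE ≈ 12 V

Thevenize the base divider: V_Th = V_CC·R_2/(R_1+R_2) = 14×3.9/30.9 = 1.77 V, R_Th = R_1‖R_2 = 3.41 kΩ.
Base-emitter loop: V_Th = I_B·R_Th + V_BE + (β+1)I_B·R_E, so I_B = (1.77 − 0.7) / (3.41 + 151×0.56) = 0.0121 mA.
I_C = β·I_B = 150×0.0121 = 1.82 mA, and I_E = (β+1)I_B = 1.83 mA.
V_CE = V_CC − I_C·R_C − I_E·R_E = 14 − 1.82×0.68 − 1.83×0.56 = 11.7 V.
V_CE = 11.7 V > 0.2 V confirms active-region operation.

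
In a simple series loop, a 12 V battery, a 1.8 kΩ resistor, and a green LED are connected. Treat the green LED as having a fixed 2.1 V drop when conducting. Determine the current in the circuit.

I ≈ 5.5 mA

KVL around the loop: 12 = V_D + I·R = 2.1 + I × 1.8 kΩ.
So I = (12 − 2.1) / 1.8 kΩ = 9.9 / 1.8 = 5.5 mA.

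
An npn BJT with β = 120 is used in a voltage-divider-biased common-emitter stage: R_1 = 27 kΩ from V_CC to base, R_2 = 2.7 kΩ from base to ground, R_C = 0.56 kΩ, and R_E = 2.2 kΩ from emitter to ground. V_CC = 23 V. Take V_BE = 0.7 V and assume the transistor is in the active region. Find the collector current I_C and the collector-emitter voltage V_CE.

I_C ≈ 0.62 mA, V_CE ≈ 21 V

Thevenize the base divider: V_Th = V_CC·R_2/(R_1+R_2) = 23×2.7/29.7 = 2.09 V, R_Th = R_1‖R_2 = 2.45 kΩ.
Base-emitter loop: V_Th = I_B·R_Th + V_BE + (β+1)I_B·R_E, so I_B = (2.09 − 0.7) / (2.45 + 121×2.2) = 0.00518 mA.
I_C = β·I_B = 120×0.00518 = 0.621 mA, and I_E = (β+1)I_B = 0.626 mA.
V_CE = V_CC − I_C·R_C − I_E·R_E = 23 − 0.621×0.56 − 0.626×2.2 = 21.3 V.
V_CE = 21.3 V > 0.2 V confirms active-region operation.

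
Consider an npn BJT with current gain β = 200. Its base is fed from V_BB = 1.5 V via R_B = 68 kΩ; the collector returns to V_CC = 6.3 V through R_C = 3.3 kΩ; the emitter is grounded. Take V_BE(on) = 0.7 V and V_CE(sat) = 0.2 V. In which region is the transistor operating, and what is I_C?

Assume active: I_B = (1.5 − 0.7)/68 = 0.0118 mA, giving I_C = β·I_B = 2.35 mA.
But then V_CE = 6.3 − 2.35×3.3 = -1.46 V < V_CE(sat) = 0.2 V — impossible in the active region.
So the transistor is saturated. With V_CE = 0.2 V, I_C = (V_CC − 0.2)/R_C = 6.1/3.3 = 1.85 mA.
Check: β·I_B = 2.35 mA > I_C = 1.85 mA, confirming saturation.

saturation; I_C ≈ 1.8 mA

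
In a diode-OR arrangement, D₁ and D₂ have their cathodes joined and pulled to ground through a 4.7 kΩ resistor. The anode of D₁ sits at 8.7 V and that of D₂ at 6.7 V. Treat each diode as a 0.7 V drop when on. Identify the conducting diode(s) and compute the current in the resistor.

Only D₁ conducts; I_R ≈ 1.7 mA

Assume both conduct. Then node N would need to be at both 8.7−0.7 = 8 V and 6.7−0.7 = 6 V, which is impossible.
Assume only D₁ conducts: V_N = 8.7 − 0.7 = 8 V, so I_R = 8/4.7 = 1.7 mA.
Check D₂: its anode-to-cathode voltage is 6.7 − 8 = -1.3 V < 0.7 V, so it is off. The assumption is consistent.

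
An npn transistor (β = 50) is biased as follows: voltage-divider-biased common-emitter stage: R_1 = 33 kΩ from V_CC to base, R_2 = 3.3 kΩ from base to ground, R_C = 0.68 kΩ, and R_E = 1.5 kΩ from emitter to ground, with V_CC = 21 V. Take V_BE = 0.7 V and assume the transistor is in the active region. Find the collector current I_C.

Thevenize the base divider: V_Th = V_CC·R_2/(R_1+R_2) = 21×3.3/36.3 = 1.91 V, R_Th = R_1‖R_2 = 3 kΩ.
Base-emitter loop: V_Th = I_B·R_Th + V_BE + (β+1)I_B·R_E, so I_B = (1.91 − 0.7) / (3 + 51×1.5) = 0.0152 mA.
I_C = β·I_B = 50×0.0152 = 0.76 mA, and I_E = (β+1)I_B = 0.776 mA.
V_CE = V_CC − I_C·R_C − I_E·R_E = 21 − 0.76×0.68 − 0.776×1.5 = 19.3 V.
V_CE = 19.3 V > 0.2 V confirms active-region operation.

I_C ≈ 0.76 mA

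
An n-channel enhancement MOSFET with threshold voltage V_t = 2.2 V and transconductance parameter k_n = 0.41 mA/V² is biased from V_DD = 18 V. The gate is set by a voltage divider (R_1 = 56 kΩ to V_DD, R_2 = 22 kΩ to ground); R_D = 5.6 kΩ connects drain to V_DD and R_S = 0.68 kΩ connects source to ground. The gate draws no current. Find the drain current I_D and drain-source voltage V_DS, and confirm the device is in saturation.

I_D ≈ 0.99 mA, V_DS ≈ 12 V

V_G = V_DD·R_2/(R_1+R_2) = 18×22/78 = 5.08 V.
Assume saturation: I_D = (k_n/2)(V_GS − V_t)² with V_GS = V_G − I_D·R_S = 5.08 − 0.68·I_D.
Substituting gives 0.0948·I_D² − 1.8·I_D + 1.7 = 0, with roots I_D = 0.993 or 18 mA.
The root I_D = 18 mA gives V_GS = -7.17 V ≤ V_t, so take I_D = 0.993 mA.
Then V_GS = 4.4 V and V_DS = V_DD − I_D(R_D+R_S) = 18 − 0.993×6.28 = 11.8 V.
Saturation requires V_DS ≥ V_GS − V_t = 2.2 V; 11.8 ≥ 2.2 ✓.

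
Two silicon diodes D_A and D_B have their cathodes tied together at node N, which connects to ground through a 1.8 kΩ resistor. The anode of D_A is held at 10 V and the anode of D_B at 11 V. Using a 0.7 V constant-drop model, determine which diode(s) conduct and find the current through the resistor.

Only D_B conducts; I_R ≈ 5.7 mA

Assume both conduct. Then node N would need to be at both 10−0.7 = 9.3 V and 11−0.7 = 10.3 V, which is impossible.
Assume only D_B conducts: V_N = 11 − 0.7 = 10.3 V, so I_R = 10.3/1.8 = 5.72 mA.
Check D_A: its anode-to-cathode voltage is 10 − 10.3 = -0.3 V < 0.7 V, so it is off. The assumption is consistent.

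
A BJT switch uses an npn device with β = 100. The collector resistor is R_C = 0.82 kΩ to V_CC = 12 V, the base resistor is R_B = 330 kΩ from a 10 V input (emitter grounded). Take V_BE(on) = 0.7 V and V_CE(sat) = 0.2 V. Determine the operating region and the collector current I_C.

active; I_C ≈ 2.8 mA

Assume active. Base-emitter loop: I_B = (V_BB − V_BE)/R_B = (10 − 0.7)/330 = 0.0282 mA.
I_C = β·I_B = 100×0.0282 = 2.82 mA.
V_CE = V_CC − I_C·R_C = 12 − 2.82×0.82 = 9.69 V > V_CE(sat), so the active-region assumption holds.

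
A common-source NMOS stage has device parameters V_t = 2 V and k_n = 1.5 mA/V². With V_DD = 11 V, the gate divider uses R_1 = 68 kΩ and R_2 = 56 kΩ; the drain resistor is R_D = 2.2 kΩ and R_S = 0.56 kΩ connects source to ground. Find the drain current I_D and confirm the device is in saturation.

V_G = V_DD·R_2/(R_1+R_2) = 11×56/124 = 4.97 V.
Assume saturation: I_D = (k_n/2)(V_GS − V_t)² with V_GS = V_G − I_D·R_S = 4.97 − 0.56·I_D.
Substituting gives 0.235·I_D² − 3.49·I_D + 6.61 = 0, with roots I_D = 2.22 or 12.6 mA.
The root I_D = 12.6 mA gives V_GS = -2.1 V ≤ V_t, so take I_D = 2.22 mA.
Then V_GS = 3.72 V and V_DS = V_DD − I_D(R_D+R_S) = 11 − 2.22×2.76 = 4.86 V.
Saturation requires V_DS ≥ V_GS − V_t = 1.72 V; 4.86 ≥ 1.72 ✓.

I_D ≈ 2.2 mA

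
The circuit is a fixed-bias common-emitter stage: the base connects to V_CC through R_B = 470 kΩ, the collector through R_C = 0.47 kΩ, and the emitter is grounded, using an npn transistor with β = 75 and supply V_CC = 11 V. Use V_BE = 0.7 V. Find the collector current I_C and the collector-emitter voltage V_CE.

I_C ≈ 1.6 mA, V_CE ≈ 10 V

Base loop: V_CC = I_B·R_B + V_BE, so I_B = (11 − 0.7)/470 kΩ = 0.0219 mA.
In the active region I_C = β·I_B = 75 × 0.0219 = 1.64 mA.
Collector loop: V_CE = V_CC − I_C·R_C = 11 − 1.64×0.47 = 10.2 V.
Since V_CE = 10.2 V > V_CE(sat) ≈ 0.2 V, the transistor is in the active region as assumed.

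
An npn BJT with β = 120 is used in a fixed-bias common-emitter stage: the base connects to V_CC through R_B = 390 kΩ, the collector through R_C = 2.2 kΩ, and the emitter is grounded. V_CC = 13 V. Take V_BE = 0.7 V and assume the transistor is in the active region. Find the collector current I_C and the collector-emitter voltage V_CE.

Base loop: V_CC = I_B·R_B + V_BE, so I_B = (13 − 0.7)/390 kΩ = 0.0315 mA.
In the active region I_C = β·I_B = 120 × 0.0315 = 3.78 mA.
Collector loop: V_CE = V_CC − I_C·R_C = 13 − 3.78×2.2 = 4.67 V.
Since V_CE = 4.67 V > V_CE(sat) ≈ 0.2 V, the transistor is in the active region as assumed.

I_C ≈ 3.8 mA, V_CE ≈ 4.7 V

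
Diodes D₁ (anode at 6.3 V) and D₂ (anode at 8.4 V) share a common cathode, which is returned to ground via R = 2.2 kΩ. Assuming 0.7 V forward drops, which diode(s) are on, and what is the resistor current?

Assume both conduct. Then node N would need to be at both 6.3−0.7 = 5.6 V and 8.4−0.7 = 7.7 V, which is impossible.
Assume only D₂ conducts: V_N = 8.4 − 0.7 = 7.7 V, so I_R = 7.7/2.2 = 3.5 mA.
Check D₁: its anode-to-cathode voltage is 6.3 − 7.7 = -1.4 V < 0.7 V, so it is off. The assumption is consistent.

Only D₂ conducts; I_R ≈ 3.5 mA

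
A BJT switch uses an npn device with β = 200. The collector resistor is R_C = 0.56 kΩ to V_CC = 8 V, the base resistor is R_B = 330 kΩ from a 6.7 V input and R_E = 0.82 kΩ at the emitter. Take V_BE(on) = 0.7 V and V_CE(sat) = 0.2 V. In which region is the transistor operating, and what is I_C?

active; I_C ≈ 2.4 mA

Assume active. Base-emitter loop: I_B = (V_BB − V_BE)/(R_B + (β+1)R_E) = (6.7 − 0.7)/(330 + 201×0.82) = 0.0121 mA.
I_C = β·I_B = 200×0.0121 = 2.43 mA.
V_CE = V_CC − I_C·R_C − I_E·R_E = 8 − 2.43×0.56 − 2.44×0.82 = 4.64 V > V_CE(sat), so the active-region assumption holds.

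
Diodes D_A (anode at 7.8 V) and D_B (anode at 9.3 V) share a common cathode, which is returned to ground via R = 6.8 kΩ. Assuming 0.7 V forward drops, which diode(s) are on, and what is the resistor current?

Assume both conduct. Then node N would need to be at both 7.8−0.7 = 7.1 V and 9.3−0.7 = 8.6 V, which is impossible.
Assume only D_B conducts: V_N = 9.3 − 0.7 = 8.6 V, so I_R = 8.6/6.8 = 1.26 mA.
Check D_A: its anode-to-cathode voltage is 7.8 − 8.6 = -0.8 V < 0.7 V, so it is off. The assumption is consistent.

Only D_B conducts; I_R ≈ 1.3 mA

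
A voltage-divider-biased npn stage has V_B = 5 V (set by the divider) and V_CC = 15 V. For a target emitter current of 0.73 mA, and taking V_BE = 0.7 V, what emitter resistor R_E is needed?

R_E ≈ 5.9 kΩ

V_E = V_B − V_BE = 5 − 0.7 = 4.3 V.
R_E = V_E / I_E = 4.3 / 0.73 = 5.89 kΩ.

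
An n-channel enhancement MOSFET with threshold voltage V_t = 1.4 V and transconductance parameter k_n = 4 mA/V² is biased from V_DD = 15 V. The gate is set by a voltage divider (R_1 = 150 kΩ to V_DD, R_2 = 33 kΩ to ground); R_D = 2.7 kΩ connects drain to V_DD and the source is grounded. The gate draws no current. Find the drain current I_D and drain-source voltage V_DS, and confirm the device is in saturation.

V_G = V_DD·R_2/(R_1+R_2) = 15×33/183 = 2.7 V. With the source grounded, V_GS = V_G = 2.7 V.
Assume saturation: I_D = (k_n/2)(V_GS − V_t)² = (4/2)×(2.7 − 1.4)² = 2×1.3² = 3.41 mA.
V_DS = V_DD − I_D·R_D = 15 − 3.41×2.7 = 5.8 V.
Saturation requires V_DS ≥ V_GS − V_t = 1.3 V; 5.8 ≥ 1.3 ✓.

I_D ≈ 3.4 mA, V_DS ≈ 5.8 V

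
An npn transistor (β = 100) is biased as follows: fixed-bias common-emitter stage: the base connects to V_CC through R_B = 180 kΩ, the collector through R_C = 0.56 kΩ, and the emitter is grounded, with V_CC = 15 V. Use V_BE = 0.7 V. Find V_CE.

V_CE ≈ 11 V

Base loop: V_CC = I_B·R_B + V_BE, so I_B = (15 − 0.7)/180 kΩ = 0.0794 mA.
In the active region I_C = β·I_B = 100 × 0.0794 = 7.94 mA.
Collector loop: V_CE = V_CC − I_C·R_C = 15 − 7.94×0.56 = 10.6 V.
Since V_CE = 10.6 V > V_CE(sat) ≈ 0.2 V, the transistor is in the active region as assumed.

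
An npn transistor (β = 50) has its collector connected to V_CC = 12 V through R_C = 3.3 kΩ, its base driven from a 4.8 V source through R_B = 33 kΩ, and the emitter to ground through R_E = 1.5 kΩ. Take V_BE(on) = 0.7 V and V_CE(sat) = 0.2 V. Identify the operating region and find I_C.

Assume active. Base-emitter loop: I_B = (V_BB − V_BE)/(R_B + (β+1)R_E) = (4.8 − 0.7)/(33 + 51×1.5) = 0.0374 mA.
I_C = β·I_B = 50×0.0374 = 1.87 mA.
V_CE = V_CC − I_C·R_C − I_E·R_E = 12 − 1.87×3.3 − 1.91×1.5 = 2.96 V > V_CE(sat), so the active-region assumption holds.

active; I_C ≈ 1.9 mA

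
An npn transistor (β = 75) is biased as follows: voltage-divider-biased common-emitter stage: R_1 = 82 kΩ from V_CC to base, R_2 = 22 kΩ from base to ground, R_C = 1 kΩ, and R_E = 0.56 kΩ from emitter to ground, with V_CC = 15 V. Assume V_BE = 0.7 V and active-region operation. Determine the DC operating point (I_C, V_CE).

I_C ≈ 3.1 mA, V_CE ≈ 10 V

Thevenize the base divider: V_Th = V_CC·R_2/(R_1+R_2) = 15×22/104 = 3.17 V, R_Th = R_1‖R_2 = 17.3 kΩ.
Base-emitter loop: V_Th = I_B·R_Th + V_BE + (β+1)I_B·R_E, so I_B = (3.17 − 0.7) / (17.3 + 76×0.56) = 0.0413 mA.
I_C = β·I_B = 75×0.0413 = 3.1 mA, and I_E = (β+1)I_B = 3.14 mA.
V_CE = V_CC − I_C·R_C − I_E·R_E = 15 − 3.1×1 − 3.14×0.56 = 10.1 V.
V_CE = 10.1 V > 0.2 V confirms active-region operation.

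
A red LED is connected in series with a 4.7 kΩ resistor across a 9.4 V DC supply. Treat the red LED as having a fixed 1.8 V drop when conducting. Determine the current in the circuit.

KVL around the loop: 9.4 = V_D + I·R = 1.8 + I × 4.7 kΩ.
So I = (9.4 − 1.8) / 4.7 kΩ = 7.6 / 4.7 = 1.62 mA.

I ≈ 1.6 mA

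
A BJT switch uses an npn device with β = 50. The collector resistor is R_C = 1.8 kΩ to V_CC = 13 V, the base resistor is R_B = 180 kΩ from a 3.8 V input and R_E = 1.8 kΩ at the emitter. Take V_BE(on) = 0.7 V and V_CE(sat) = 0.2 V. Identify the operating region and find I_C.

active; I_C ≈ 0.57 mA

Assume active. Base-emitter loop: I_B = (V_BB − V_BE)/(R_B + (β+1)R_E) = (3.8 − 0.7)/(180 + 51×1.8) = 0.0114 mA.
I_C = β·I_B = 50×0.0114 = 0.57 mA.
V_CE = V_CC − I_C·R_C − I_E·R_E = 13 − 0.57×1.8 − 0.582×1.8 = 10.9 V > V_CE(sat), so the active-region assumption holds.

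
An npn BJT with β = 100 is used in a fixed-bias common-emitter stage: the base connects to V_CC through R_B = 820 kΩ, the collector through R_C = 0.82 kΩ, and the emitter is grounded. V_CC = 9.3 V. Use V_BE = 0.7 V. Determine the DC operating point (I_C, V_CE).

I_C ≈ 1 mA, V_CE ≈ 8.4 V

Base loop: V_CC = I_B·R_B + V_BE, so I_B = (9.3 − 0.7)/820 kΩ = 0.0105 mA.
In the active region I_C = β·I_B = 100 × 0.0105 = 1.05 mA.
Collector loop: V_CE = V_CC − I_C·R_C = 9.3 − 1.05×0.82 = 8.44 V.
Since V_CE = 8.44 V > V_CE(sat) ≈ 0.2 V, the transistor is in the active region as assumed.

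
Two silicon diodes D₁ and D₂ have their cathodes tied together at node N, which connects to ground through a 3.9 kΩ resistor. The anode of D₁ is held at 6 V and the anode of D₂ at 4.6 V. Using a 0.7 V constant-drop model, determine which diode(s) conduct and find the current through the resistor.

Assume both conduct. Then node N would need to be at both 6−0.7 = 5.3 V and 4.6−0.7 = 3.9 V, which is impossible.
Assume only D₁ conducts: V_N = 6 − 0.7 = 5.3 V, so I_R = 5.3/3.9 = 1.36 mA.
Check D₂: its anode-to-cathode voltage is 4.6 − 5.3 = -0.7 V < 0.7 V, so it is off. The assumption is consistent.

Only D₁ conducts; I_R ≈ 1.4 mA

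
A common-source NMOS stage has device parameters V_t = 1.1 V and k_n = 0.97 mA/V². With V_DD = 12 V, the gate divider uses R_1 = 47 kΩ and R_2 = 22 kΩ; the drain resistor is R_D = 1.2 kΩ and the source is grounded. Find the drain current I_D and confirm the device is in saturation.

V_G = V_DD·R_2/(R_1+R_2) = 12×22/69 = 3.83 V. With the source grounded, V_GS = V_G = 3.83 V.
Assume saturation: I_D = (k_n/2)(V_GS − V_t)² = (0.97/2)×(3.83 − 1.1)² = 0.485×2.73² = 3.6 mA.
V_DS = V_DD − I_D·R_D = 12 − 3.6×1.2 = 7.67 V.
Saturation requires V_DS ≥ V_GS − V_t = 2.73 V; 7.67 ≥ 2.73 ✓.

I_D ≈ 3.6 mA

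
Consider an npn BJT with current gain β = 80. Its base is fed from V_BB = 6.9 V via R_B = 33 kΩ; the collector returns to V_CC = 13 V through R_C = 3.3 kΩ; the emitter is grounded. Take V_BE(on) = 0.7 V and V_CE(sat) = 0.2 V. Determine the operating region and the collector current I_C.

Assume active: I_B = (6.9 − 0.7)/33 = 0.188 mA, giving I_C = β·I_B = 15 mA.
But then V_CE = 13 − 15×3.3 = -36.6 V < V_CE(sat) = 0.2 V — impossible in the active region.
So the transistor is saturated. With V_CE = 0.2 V, I_C = (V_CC − 0.2)/R_C = 12.8/3.3 = 3.88 mA.
Check: β·I_B = 15 mA > I_C = 3.88 mA, confirming saturation.

saturation; I_C ≈ 3.9 mA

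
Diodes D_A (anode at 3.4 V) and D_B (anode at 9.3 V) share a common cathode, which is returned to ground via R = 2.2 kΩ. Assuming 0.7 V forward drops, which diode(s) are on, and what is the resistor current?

Only D_B conducts; I_R ≈ 3.9 mA

Assume both conduct. Then node N would need to be at both 3.4−0.7 = 2.7 V and 9.3−0.7 = 8.6 V, which is impossible.
Assume only D_B conducts: V_N = 9.3 − 0.7 = 8.6 V, so I_R = 8.6/2.2 = 3.91 mA.
Check D_A: its anode-to-cathode voltage is 3.4 − 8.6 = -5.2 V < 0.7 V, so it is off. The assumption is consistent.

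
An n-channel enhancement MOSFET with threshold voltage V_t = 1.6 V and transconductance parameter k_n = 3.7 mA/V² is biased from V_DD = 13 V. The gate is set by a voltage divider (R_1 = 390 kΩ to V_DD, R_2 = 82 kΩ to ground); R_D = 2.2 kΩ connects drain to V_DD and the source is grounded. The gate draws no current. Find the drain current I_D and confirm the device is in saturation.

I_D ≈ 0.8 mA

V_G = V_DD·R_2/(R_1+R_2) = 13×82/472 = 2.26 V. With the source grounded, V_GS = V_G = 2.26 V.
Assume saturation: I_D = (k_n/2)(V_GS − V_t)² = (3.7/2)×(2.26 − 1.6)² = 1.85×0.658² = 0.802 mA.
V_DS = V_DD − I_D·R_D = 13 − 0.802×2.2 = 11.2 V.
Saturation requires V_DS ≥ V_GS − V_t = 0.658 V; 11.2 ≥ 0.658 ✓.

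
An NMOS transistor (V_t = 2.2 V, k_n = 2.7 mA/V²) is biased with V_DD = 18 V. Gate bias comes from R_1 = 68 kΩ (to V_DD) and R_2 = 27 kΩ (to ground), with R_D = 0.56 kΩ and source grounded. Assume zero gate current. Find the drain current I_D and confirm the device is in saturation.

V_G = V_DD·R_2/(R_1+R_2) = 18×27/95 = 5.12 V. With the source grounded, V_GS = V_G = 5.12 V.
Assume saturation: I_D = (k_n/2)(V_GS − V_t)² = (2.7/2)×(5.12 − 2.2)² = 1.35×2.92² = 11.5 mA.
V_DS = V_DD − I_D·R_D = 18 − 11.5×0.56 = 11.6 V.
Saturation requires V_DS ≥ V_GS − V_t = 2.92 V; 11.6 ≥ 2.92 ✓.

I_D ≈ 11 mA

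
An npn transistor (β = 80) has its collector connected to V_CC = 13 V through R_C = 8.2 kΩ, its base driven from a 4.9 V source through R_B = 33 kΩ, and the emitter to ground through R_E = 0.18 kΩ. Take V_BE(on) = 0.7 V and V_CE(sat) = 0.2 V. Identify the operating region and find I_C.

Assume active: I_B = (4.9 − 0.7)/(33 + 81×0.18) = 0.0883 mA, I_C = β·I_B = 7.06 mA.
Then V_CE = 13 − 7.06×8.2 − 7.15×0.18 = -46.2 V < 0.2 V — the active assumption fails.
Re-solve with V_CE = 0.2 V. KCL at the emitter: V_E/R_E = (V_BB−0.7−V_E)/R_B + (V_CC−0.2−V_E)/R_C, giving V_E = 0.296 V.
I_C = (V_CC − 0.2 − V_E)/R_C = (12.8 − 0.296)/8.2 = 1.52 mA.
Check: I_B = (4.2 − 0.296)/33 = 0.118 mA, and β·I_B = 9.46 mA > I_C, confirming saturation.

saturation; I_C ≈ 1.5 mA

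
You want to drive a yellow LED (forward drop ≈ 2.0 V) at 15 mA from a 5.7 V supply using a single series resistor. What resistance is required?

R ≈ 0.25 kΩ

The resistor drops V_S − V_D = 5.7 − 2.0 = 3.7 V at 15 mA.
R = 3.7 V / 15 mA = 0.247 kΩ.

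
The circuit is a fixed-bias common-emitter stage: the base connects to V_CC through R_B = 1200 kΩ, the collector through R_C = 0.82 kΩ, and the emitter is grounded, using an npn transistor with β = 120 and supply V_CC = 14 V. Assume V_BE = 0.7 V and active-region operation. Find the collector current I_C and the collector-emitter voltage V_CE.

I_C ≈ 1.3 mA, V_CE ≈ 13 V

Base loop: V_CC = I_B·R_B + V_BE, so I_B = (14 − 0.7)/1200 kΩ = 0.0111 mA.
In the active region I_C = β·I_B = 120 × 0.0111 = 1.33 mA.
Collector loop: V_CE = V_CC − I_C·R_C = 14 − 1.33×0.82 = 12.9 V.
Since V_CE = 12.9 V > V_CE(sat) ≈ 0.2 V, the transistor is in the active region as assumed.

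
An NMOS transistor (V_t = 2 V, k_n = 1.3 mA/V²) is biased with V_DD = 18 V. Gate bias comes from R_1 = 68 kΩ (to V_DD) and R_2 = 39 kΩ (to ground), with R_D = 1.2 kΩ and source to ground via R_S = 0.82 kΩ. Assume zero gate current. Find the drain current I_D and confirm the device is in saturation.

I_D ≈ 3 mA

V_G = V_DD·R_2/(R_1+R_2) = 18×39/107 = 6.56 V.
Assume saturation: I_D = (k_n/2)(V_GS − V_t)² with V_GS = V_G − I_D·R_S = 6.56 − 0.82·I_D.
Substituting gives 0.437·I_D² − 5.86·I_D + 13.5 = 0, with roots I_D = 2.96 or 10.5 mA.
The root I_D = 10.5 mA gives V_GS = -2.01 V ≤ V_t, so take I_D = 2.96 mA.
Then V_GS = 4.13 V and V_DS = V_DD − I_D(R_D+R_S) = 18 − 2.96×2.02 = 12 V.
Saturation requires V_DS ≥ V_GS − V_t = 2.13 V; 12 ≥ 2.13 ✓.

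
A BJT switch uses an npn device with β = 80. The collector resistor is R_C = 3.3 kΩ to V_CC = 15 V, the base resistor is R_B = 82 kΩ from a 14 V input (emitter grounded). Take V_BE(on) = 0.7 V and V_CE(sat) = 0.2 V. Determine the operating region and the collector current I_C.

Assume active: I_B = (14 − 0.7)/82 = 0.162 mA, giving I_C = β·I_B = 13 mA.
But then V_CE = 15 − 13×3.3 = -27.8 V < V_CE(sat) = 0.2 V — impossible in the active region.
So the transistor is saturated. With V_CE = 0.2 V, I_C = (V_CC − 0.2)/R_C = 14.8/3.3 = 4.48 mA.
Check: β·I_B = 13 mA > I_C = 4.48 mA, confirming saturation.

saturation; I_C ≈ 4.5 mA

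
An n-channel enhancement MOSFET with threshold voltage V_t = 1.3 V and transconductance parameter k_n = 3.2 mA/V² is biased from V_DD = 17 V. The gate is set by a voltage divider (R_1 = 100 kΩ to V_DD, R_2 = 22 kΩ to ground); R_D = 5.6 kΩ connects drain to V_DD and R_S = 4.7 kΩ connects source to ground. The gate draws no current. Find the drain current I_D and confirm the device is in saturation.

I_D ≈ 0.29 mA

V_G = V_DD·R_2/(R_1+R_2) = 17×22/122 = 3.07 V.
Assume saturation: I_D = (k_n/2)(V_GS − V_t)² with V_GS = V_G − I_D·R_S = 3.07 − 4.7·I_D.
Substituting gives 35.3·I_D² − 27.6·I_D + 4.99 = 0, with roots I_D = 0.286 or 0.494 mA.
The root I_D = 0.494 mA gives V_GS = 0.744 V ≤ V_t, so take I_D = 0.286 mA.
Then V_GS = 1.72 V and V_DS = V_DD − I_D(R_D+R_S) = 17 − 0.286×10.3 = 14.1 V.
Saturation requires V_DS ≥ V_GS − V_t = 0.423 V; 14.1 ≥ 0.423 ✓.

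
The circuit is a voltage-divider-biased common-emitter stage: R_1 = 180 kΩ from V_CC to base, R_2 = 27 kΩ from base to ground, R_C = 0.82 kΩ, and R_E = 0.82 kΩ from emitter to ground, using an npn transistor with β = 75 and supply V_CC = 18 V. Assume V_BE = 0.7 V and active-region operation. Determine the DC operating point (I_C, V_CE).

Thevenize the base divider: V_Th = V_CC·R_2/(R_1+R_2) = 18×27/207 = 2.35 V, R_Th = R_1‖R_2 = 23.5 kΩ.
Base-emitter loop: V_Th = I_B·R_Th + V_BE + (β+1)I_B·R_E, so I_B = (2.35 − 0.7) / (23.5 + 76×0.82) = 0.0192 mA.
I_C = β·I_B = 75×0.0192 = 1.44 mA, and I_E = (β+1)I_B = 1.46 mA.
V_CE = V_CC − I_C·R_C − I_E·R_E = 18 − 1.44×0.82 − 1.46×0.82 = 15.6 V.
V_CE = 15.6 V > 0.2 V confirms active-region operation.

I_C ≈ 1.4 mA, V_CE ≈ 16 V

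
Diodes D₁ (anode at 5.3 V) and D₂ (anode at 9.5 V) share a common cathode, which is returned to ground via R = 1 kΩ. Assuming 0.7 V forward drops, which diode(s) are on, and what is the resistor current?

Assume both conduct. Then node N would need to be at both 5.3−0.7 = 4.6 V and 9.5−0.7 = 8.8 V, which is impossible.
Assume only D₂ conducts: V_N = 9.5 − 0.7 = 8.8 V, so I_R = 8.8/1 = 8.8 mA.
Check D₁: its anode-to-cathode voltage is 5.3 − 8.8 = -3.5 V < 0.7 V, so it is off. The assumption is consistent.

Only D₂ conducts; I_R ≈ 8.8 mA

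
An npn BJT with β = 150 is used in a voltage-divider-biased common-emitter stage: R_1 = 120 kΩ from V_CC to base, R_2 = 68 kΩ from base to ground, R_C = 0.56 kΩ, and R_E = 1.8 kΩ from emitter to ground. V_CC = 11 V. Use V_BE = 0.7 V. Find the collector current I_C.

I_C ≈ 1.6 mA

Thevenize the base divider: V_Th = V_CC·R_2/(R_1+R_2) = 11×68/188 = 3.98 V, R_Th = R_1‖R_2 = 43.4 kΩ.
Base-emitter loop: V_Th = I_B·R_Th + V_BE + (β+1)I_B·R_E, so I_B = (3.98 − 0.7) / (43.4 + 151×1.8) = 0.0104 mA.
I_C = β·I_B = 150×0.0104 = 1.56 mA, and I_E = (β+1)I_B = 1.57 mA.
V_CE = V_CC − I_C·R_C − I_E·R_E = 11 − 1.56×0.56 − 1.57×1.8 = 7.3 V.
V_CE = 7.3 V > 0.2 V confirms active-region operation.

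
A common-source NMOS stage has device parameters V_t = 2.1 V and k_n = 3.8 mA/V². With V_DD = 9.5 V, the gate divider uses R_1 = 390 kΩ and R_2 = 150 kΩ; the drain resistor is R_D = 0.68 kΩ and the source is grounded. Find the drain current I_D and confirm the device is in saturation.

V_G = V_DD·R_2/(R_1+R_2) = 9.5×150/540 = 2.64 V. With the source grounded, V_GS = V_G = 2.64 V.
Assume saturation: I_D = (k_n/2)(V_GS − V_t)² = (3.8/2)×(2.64 − 2.1)² = 1.9×0.539² = 0.552 mA.
V_DS = V_DD − I_D·R_D = 9.5 − 0.552×0.68 = 9.12 V.
Saturation requires V_DS ≥ V_GS − V_t = 0.539 V; 9.12 ≥ 0.539 ✓.

I_D ≈ 0.55 mA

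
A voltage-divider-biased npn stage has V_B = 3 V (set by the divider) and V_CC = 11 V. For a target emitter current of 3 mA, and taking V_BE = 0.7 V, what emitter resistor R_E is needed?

V_E = V_B − V_BE = 3 − 0.7 = 2.3 V.
R_E = V_E / I_E = 2.3 / 3 = 0.767 kΩ.

R_E ≈ 0.77 kΩ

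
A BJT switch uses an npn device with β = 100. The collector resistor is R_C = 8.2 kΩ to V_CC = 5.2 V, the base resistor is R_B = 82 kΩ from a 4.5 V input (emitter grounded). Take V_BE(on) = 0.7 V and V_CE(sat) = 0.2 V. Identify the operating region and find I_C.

Assume active: I_B = (4.5 − 0.7)/82 = 0.0463 mA, giving I_C = β·I_B = 4.63 mA.
But then V_CE = 5.2 − 4.63×8.2 = -32.8 V < V_CE(sat) = 0.2 V — impossible in the active region.
So the transistor is saturated. With V_CE = 0.2 V, I_C = (V_CC − 0.2)/R_C = 5/8.2 = 0.61 mA.
Check: β·I_B = 4.63 mA > I_C = 0.61 mA, confirming saturation.

saturation; I_C ≈ 0.61 mA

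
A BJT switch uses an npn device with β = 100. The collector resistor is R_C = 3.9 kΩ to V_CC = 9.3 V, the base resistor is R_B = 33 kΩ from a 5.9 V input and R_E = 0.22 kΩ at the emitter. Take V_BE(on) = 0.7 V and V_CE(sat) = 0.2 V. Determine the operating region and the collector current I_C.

Assume active: I_B = (5.9 − 0.7)/(33 + 101×0.22) = 0.0942 mA, I_C = β·I_B = 9.42 mA.
Then V_CE = 9.3 − 9.42×3.9 − 9.51×0.22 = -29.5 V < 0.2 V — the active assumption fails.
Re-solve with V_CE = 0.2 V. KCL at the emitter: V_E/R_E = (V_BB−0.7−V_E)/R_B + (V_CC−0.2−V_E)/R_C, giving V_E = 0.515 V.
I_C = (V_CC − 0.2 − V_E)/R_C = (9.1 − 0.515)/3.9 = 2.2 mA.
Check: I_B = (5.2 − 0.515)/33 = 0.142 mA, and β·I_B = 14.2 mA > I_C, confirming saturation.

saturation; I_C ≈ 2.2 mA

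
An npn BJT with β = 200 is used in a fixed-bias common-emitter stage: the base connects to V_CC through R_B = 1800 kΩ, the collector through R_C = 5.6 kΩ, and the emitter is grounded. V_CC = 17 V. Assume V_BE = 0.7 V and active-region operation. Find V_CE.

Base loop: V_CC = I_B·R_B + V_BE, so I_B = (17 − 0.7)/1800 kΩ = 0.00906 mA.
In the active region I_C = β·I_B = 200 × 0.00906 = 1.81 mA.
Collector loop: V_CE = V_CC − I_C·R_C = 17 − 1.81×5.6 = 6.86 V.
Since V_CE = 6.86 V > V_CE(sat) ≈ 0.2 V, the transistor is in the active region as assumed.

V_CE ≈ 6.9 V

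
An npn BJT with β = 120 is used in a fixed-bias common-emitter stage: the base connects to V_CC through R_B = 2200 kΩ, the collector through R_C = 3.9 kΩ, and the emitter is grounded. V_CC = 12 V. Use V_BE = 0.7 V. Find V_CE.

Base loop: V_CC = I_B·R_B + V_BE, so I_B = (12 − 0.7)/2200 kΩ = 0.00514 mA.
In the active region I_C = β·I_B = 120 × 0.00514 = 0.616 mA.
Collector loop: V_CE = V_CC − I_C·R_C = 12 − 0.616×3.9 = 9.6 V.
Since V_CE = 9.6 V > V_CE(sat) ≈ 0.2 V, the transistor is in the active region as assumed.

V_CE ≈ 9.6 V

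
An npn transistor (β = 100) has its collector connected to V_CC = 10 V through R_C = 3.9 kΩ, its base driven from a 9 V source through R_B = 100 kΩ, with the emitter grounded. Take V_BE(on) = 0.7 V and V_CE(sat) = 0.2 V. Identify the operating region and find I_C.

Assume active: I_B = (9 − 0.7)/100 = 0.083 mA, giving I_C = β·I_B = 8.3 mA.
But then V_CE = 10 − 8.3×3.9 = -22.4 V < V_CE(sat) = 0.2 V — impossible in the active region.
So the transistor is saturated. With V_CE = 0.2 V, I_C = (V_CC − 0.2)/R_C = 9.8/3.9 = 2.51 mA.
Check: β·I_B = 8.3 mA > I_C = 2.51 mA, confirming saturation.

saturation; I_C ≈ 2.5 mA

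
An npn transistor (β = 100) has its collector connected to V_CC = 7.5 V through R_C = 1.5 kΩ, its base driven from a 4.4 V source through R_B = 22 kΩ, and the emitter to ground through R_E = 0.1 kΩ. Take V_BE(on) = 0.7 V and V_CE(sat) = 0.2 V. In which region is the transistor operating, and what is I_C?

Assume active: I_B = (4.4 − 0.7)/(22 + 101×0.1) = 0.115 mA, I_C = β·I_B = 11.5 mA.
Then V_CE = 7.5 − 11.5×1.5 − 11.6×0.1 = -11 V < 0.2 V — the active assumption fails.
Re-solve with V_CE = 0.2 V. KCL at the emitter: V_E/R_E = (V_BB−0.7−V_E)/R_B + (V_CC−0.2−V_E)/R_C, giving V_E = 0.47 V.
I_C = (V_CC − 0.2 − V_E)/R_C = (7.3 − 0.47)/1.5 = 4.55 mA.
Check: I_B = (3.7 − 0.47)/22 = 0.147 mA, and β·I_B = 14.7 mA > I_C, confirming saturation.

saturation; I_C ≈ 4.6 mA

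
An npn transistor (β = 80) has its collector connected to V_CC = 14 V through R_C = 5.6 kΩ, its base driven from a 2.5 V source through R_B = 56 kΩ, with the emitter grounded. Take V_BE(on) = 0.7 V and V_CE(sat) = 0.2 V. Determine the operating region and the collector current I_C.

Assume active: I_B = (2.5 − 0.7)/56 = 0.0321 mA, giving I_C = β·I_B = 2.57 mA.
But then V_CE = 14 − 2.57×5.6 = -0.4 V < V_CE(sat) = 0.2 V — impossible in the active region.
So the transistor is saturated. With V_CE = 0.2 V, I_C = (V_CC − 0.2)/R_C = 13.8/5.6 = 2.46 mA.
Check: β·I_B = 2.57 mA > I_C = 2.46 mA, confirming saturation.

saturation; I_C ≈ 2.5 mA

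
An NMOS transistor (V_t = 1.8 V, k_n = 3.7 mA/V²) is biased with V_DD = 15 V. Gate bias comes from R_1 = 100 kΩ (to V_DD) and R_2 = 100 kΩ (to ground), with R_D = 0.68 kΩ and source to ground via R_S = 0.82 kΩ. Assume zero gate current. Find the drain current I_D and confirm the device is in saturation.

I_D ≈ 5 mA

V_G = V_DD·R_2/(R_1+R_2) = 15×100/200 = 7.5 V.
Assume saturation: I_D = (k_n/2)(V_GS − V_t)² with V_GS = V_G − I_D·R_S = 7.5 − 0.82·I_D.
Substituting gives 1.24·I_D² − 18.3·I_D + 60.1 = 0, with roots I_D = 4.96 or 9.75 mA.
The root I_D = 9.75 mA gives V_GS = -0.496 V ≤ V_t, so take I_D = 4.96 mA.
Then V_GS = 3.44 V and V_DS = V_DD − I_D(R_D+R_S) = 15 − 4.96×1.5 = 7.57 V.
Saturation requires V_DS ≥ V_GS − V_t = 1.64 V; 7.57 ≥ 1.64 ✓.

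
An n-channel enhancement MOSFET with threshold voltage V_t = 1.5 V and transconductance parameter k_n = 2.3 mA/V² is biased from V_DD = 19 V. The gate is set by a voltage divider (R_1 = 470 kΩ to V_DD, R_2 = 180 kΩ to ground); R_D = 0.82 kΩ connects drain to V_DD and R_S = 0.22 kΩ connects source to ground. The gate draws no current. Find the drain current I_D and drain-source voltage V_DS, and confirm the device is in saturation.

V_G = V_DD·R_2/(R_1+R_2) = 19×180/650 = 5.26 V.
Assume saturation: I_D = (k_n/2)(V_GS − V_t)² with V_GS = V_G − I_D·R_S = 5.26 − 0.22·I_D.
Substituting gives 0.0557·I_D² − 2.9·I_D + 16.3 = 0, with roots I_D = 6.39 or 45.8 mA.
The root I_D = 45.8 mA gives V_GS = -4.81 V ≤ V_t, so take I_D = 6.39 mA.
Then V_GS = 3.86 V and V_DS = V_DD − I_D(R_D+R_S) = 19 − 6.39×1.04 = 12.4 V.
Saturation requires V_DS ≥ V_GS − V_t = 2.36 V; 12.4 ≥ 2.36 ✓.

I_D ≈ 6.4 mA, V_DS ≈ 12 V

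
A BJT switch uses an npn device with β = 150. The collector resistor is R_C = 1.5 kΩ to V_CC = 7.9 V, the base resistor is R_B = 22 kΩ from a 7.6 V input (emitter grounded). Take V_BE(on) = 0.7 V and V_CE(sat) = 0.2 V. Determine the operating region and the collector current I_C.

saturation; I_C ≈ 5.1 mA

Assume active: I_B = (7.6 − 0.7)/22 = 0.314 mA, giving I_C = β·I_B = 47 mA.
But then V_CE = 7.9 − 47×1.5 = -62.7 V < V_CE(sat) = 0.2 V — impossible in the active region.
So the transistor is saturated. With V_CE = 0.2 V, I_C = (V_CC − 0.2)/R_C = 7.7/1.5 = 5.13 mA.
Check: β·I_B = 47 mA > I_C = 5.13 mA, confirming saturation.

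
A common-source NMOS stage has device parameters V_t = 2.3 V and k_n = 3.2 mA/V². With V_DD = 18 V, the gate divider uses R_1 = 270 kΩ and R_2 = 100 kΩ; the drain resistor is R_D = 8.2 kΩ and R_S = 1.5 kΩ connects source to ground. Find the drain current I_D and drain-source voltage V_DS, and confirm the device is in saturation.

I_D ≈ 1.1 mA, V_DS ≈ 6.9 V

V_G = V_DD·R_2/(R_1+R_2) = 18×100/370 = 4.86 V.
Assume saturation: I_D = (k_n/2)(V_GS − V_t)² with V_GS = V_G − I_D·R_S = 4.86 − 1.5·I_D.
Substituting gives 3.6·I_D² − 13.3·I_D + 10.5 = 0, with roots I_D = 1.15 or 2.55 mA.
The root I_D = 2.55 mA gives V_GS = 1.04 V ≤ V_t, so take I_D = 1.15 mA.
Then V_GS = 3.15 V and V_DS = V_DD − I_D(R_D+R_S) = 18 − 1.15×9.7 = 6.89 V.
Saturation requires V_DS ≥ V_GS − V_t = 0.846 V; 6.89 ≥ 0.846 ✓.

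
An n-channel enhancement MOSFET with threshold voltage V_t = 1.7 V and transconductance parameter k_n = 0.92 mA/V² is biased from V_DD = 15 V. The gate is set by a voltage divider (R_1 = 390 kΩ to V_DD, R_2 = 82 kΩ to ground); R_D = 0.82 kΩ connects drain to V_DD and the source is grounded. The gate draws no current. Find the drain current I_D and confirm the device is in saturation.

I_D ≈ 0.38 mA

V_G = V_DD·R_2/(R_1+R_2) = 15×82/472 = 2.61 V. With the source grounded, V_GS = V_G = 2.61 V.
Assume saturation: I_D = (k_n/2)(V_GS − V_t)² = (0.92/2)×(2.61 − 1.7)² = 0.46×0.906² = 0.378 mA.
V_DS = V_DD − I_D·R_D = 15 − 0.378×0.82 = 14.7 V.
Saturation requires V_DS ≥ V_GS − V_t = 0.906 V; 14.7 ≥ 0.906 ✓.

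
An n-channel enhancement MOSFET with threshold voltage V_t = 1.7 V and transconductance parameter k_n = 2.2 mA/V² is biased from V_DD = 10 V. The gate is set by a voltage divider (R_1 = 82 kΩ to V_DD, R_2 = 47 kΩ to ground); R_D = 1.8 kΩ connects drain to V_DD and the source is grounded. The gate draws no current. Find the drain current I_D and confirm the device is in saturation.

V_G = V_DD·R_2/(R_1+R_2) = 10×47/129 = 3.64 V. With the source grounded, V_GS = V_G = 3.64 V.
Assume saturation: I_D = (k_n/2)(V_GS − V_t)² = (2.2/2)×(3.64 − 1.7)² = 1.1×1.94² = 4.15 mA.
V_DS = V_DD − I_D·R_D = 10 − 4.15×1.8 = 2.52 V.
Saturation requires V_DS ≥ V_GS − V_t = 1.94 V; 2.52 ≥ 1.94 ✓.

I_D ≈ 4.2 mA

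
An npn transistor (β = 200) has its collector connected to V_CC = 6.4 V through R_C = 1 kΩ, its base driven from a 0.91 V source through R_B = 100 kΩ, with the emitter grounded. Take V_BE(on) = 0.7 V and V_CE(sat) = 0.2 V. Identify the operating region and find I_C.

active; I_C ≈ 0.42 mA

Assume active. Base-emitter loop: I_B = (V_BB − V_BE)/R_B = (0.91 − 0.7)/100 = 0.0021 mA.
I_C = β·I_B = 200×0.0021 = 0.42 mA.
V_CE = V_CC − I_C·R_C = 6.4 − 0.42×1 = 5.98 V > V_CE(sat), so the active-region assumption holds.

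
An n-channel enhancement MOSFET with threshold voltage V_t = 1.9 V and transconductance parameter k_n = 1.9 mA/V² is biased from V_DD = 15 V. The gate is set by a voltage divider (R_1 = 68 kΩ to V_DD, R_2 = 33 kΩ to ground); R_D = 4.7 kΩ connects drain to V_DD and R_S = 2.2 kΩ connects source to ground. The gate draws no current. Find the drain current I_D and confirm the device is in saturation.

I_D ≈ 0.92 mA

V_G = V_DD·R_2/(R_1+R_2) = 15×33/101 = 4.9 V.
Assume saturation: I_D = (k_n/2)(V_GS − V_t)² with V_GS = V_G − I_D·R_S = 4.9 − 2.2·I_D.
Substituting gives 4.6·I_D² − 13.5·I_D + 8.56 = 0, with roots I_D = 0.917 or 2.03 mA.
The root I_D = 2.03 mA gives V_GS = 0.439 V ≤ V_t, so take I_D = 0.917 mA.
Then V_GS = 2.88 V and V_DS = V_DD − I_D(R_D+R_S) = 15 − 0.917×6.9 = 8.67 V.
Saturation requires V_DS ≥ V_GS − V_t = 0.983 V; 8.67 ≥ 0.983 ✓.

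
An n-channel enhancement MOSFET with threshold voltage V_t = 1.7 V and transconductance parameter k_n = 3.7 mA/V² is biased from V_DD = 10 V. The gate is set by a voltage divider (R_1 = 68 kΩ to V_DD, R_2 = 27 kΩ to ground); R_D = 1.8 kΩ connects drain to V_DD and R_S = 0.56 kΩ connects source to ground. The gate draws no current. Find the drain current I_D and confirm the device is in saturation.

I_D ≈ 0.84 mA

V_G = V_DD·R_2/(R_1+R_2) = 10×27/95 = 2.84 V.
Assume saturation: I_D = (k_n/2)(V_GS − V_t)² with V_GS = V_G − I_D·R_S = 2.84 − 0.56·I_D.
Substituting gives 0.58·I_D² − 3.37·I_D + 2.41 = 0, with roots I_D = 0.838 or 4.96 mA.
The root I_D = 4.96 mA gives V_GS = 0.0618 V ≤ V_t, so take I_D = 0.838 mA.
Then V_GS = 2.37 V and V_DS = V_DD − I_D(R_D+R_S) = 10 − 0.838×2.36 = 8.02 V.
Saturation requires V_DS ≥ V_GS − V_t = 0.673 V; 8.02 ≥ 0.673 ✓.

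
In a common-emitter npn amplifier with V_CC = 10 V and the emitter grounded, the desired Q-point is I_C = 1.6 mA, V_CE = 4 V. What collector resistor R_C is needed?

R_C ≈ 3.8 kΩ

Collector loop: V_CC = I_C·R_C + V_CE.
R_C = (V_CC − V_CE)/I_C = (10 − 4)/1.6 = 3.75 kΩ.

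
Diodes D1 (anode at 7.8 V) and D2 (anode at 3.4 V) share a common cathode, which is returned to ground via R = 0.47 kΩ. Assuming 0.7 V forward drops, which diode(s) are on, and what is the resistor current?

Assume both conduct. Then node N would need to be at both 7.8−0.7 = 7.1 V and 3.4−0.7 = 2.7 V, which is impossible.
Assume only D1 conducts: V_N = 7.8 − 0.7 = 7.1 V, so I_R = 7.1/0.47 = 15.1 mA.
Check D2: its anode-to-cathode voltage is 3.4 − 7.1 = -3.7 V < 0.7 V, so it is off. The assumption is consistent.

Only D1 conducts; I_R ≈ 15 mA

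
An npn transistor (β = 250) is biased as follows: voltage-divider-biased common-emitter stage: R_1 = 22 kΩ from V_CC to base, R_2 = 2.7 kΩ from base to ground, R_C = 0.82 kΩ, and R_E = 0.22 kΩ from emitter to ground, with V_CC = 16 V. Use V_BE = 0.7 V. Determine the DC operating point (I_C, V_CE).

Thevenize the base divider: V_Th = V_CC·R_2/(R_1+R_2) = 16×2.7/24.7 = 1.75 V, R_Th = R_1‖R_2 = 2.4 kΩ.
Base-emitter loop: V_Th = I_B·R_Th + V_BE + (β+1)I_B·R_E, so I_B = (1.75 − 0.7) / (2.4 + 251×0.22) = 0.0182 mA.
I_C = β·I_B = 250×0.0182 = 4.55 mA, and I_E = (β+1)I_B = 4.57 mA.
V_CE = V_CC − I_C·R_C − I_E·R_E = 16 − 4.55×0.82 − 4.57×0.22 = 11.3 V.
V_CE = 11.3 V > 0.2 V confirms active-region operation.

I_C ≈ 4.6 mA, V_CE ≈ 11 V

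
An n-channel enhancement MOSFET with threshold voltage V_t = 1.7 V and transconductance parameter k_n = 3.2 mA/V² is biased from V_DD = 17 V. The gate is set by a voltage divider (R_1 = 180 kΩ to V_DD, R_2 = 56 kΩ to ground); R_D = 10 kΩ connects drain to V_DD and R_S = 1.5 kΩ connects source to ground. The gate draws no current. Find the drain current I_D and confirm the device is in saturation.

I_D ≈ 1 mA

V_G = V_DD·R_2/(R_1+R_2) = 17×56/236 = 4.03 V.
Assume saturation: I_D = (k_n/2)(V_GS − V_t)² with V_GS = V_G − I_D·R_S = 4.03 − 1.5·I_D.
Substituting gives 3.6·I_D² − 12.2·I_D + 8.72 = 0, with roots I_D = 1.02 or 2.37 mA.
The root I_D = 2.37 mA gives V_GS = 0.484 V ≤ V_t, so take I_D = 1.02 mA.
Then V_GS = 2.5 V and V_DS = V_DD − I_D(R_D+R_S) = 17 − 1.02×11.5 = 5.24 V.
Saturation requires V_DS ≥ V_GS − V_t = 0.8 V; 5.24 ≥ 0.8 ✓.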